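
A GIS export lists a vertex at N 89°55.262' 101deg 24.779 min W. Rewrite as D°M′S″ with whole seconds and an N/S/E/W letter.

Latitude: 55.26200′ → 55′ and 0.26200 × 60 = 15.72″
Longitude: fractional minutes 0.77900 × 60 = 46.74″

89°55′16″ N, 101°24′47″ W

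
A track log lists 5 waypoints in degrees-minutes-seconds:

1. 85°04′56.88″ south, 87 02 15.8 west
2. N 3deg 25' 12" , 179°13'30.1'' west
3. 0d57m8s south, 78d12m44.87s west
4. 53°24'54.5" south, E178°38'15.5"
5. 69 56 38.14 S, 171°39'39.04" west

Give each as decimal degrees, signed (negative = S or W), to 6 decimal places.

1. -85.082467, -87.037722
2. 3.420000, -179.225028
3. -0.952222, -78.212464
4. -53.415139, 178.637639
5. -69.943928, -171.660844

Point 1:
  φ: 85° + 4/60 + 56.88/3600 = 85 + 0.066667 + 0.015800 = 85.0824667
  S ⇒ negate
  Lon: 87° + 2/60 + 15.8/3600 = 87 + 0.033333 + 0.004389 = 87.0377222
  hemisphere W, so the sign is −
Point 2:
  φ: 3° + 25/60 + 12/3600 = 3 + 0.416667 + 0.003333 = 3.4200000
  N → positive
  Longitude: 179 + 13/60 + 30.1/3600 = 179.2250278
  hemisphere W, so the sign is −
Point 3:
  Latitude: 0 + 57/60 + 8/3600 = 0.9522222
  S ⇒ negate
  Lon: 78 + 12/60 + 44.87/3600 = 78.2124639
  W → negative
Point 4:
  Lat: 53° + 24/60 + 54.5/3600 = 53 + 0.400000 + 0.015139 = 53.4151389
  S ⇒ negate
  Longitude: 38′ + 15.5″ = 38.25833′; 178 + 38.25833/60 = 178.6376389
  E → positive
Point 5:
  φ: 56′ + 38.14″ = 56.63567′; 69 + 56.63567/60 = 69.9439278
  S → negative
  Longitude: 171° + 39/60 + 39.04/3600 = 171 + 0.650000 + 0.010844 = 171.6608444
  W → negative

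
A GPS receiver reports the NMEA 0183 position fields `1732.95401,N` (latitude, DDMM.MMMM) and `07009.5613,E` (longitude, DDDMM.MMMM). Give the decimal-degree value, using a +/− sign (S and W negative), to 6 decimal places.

φ: split at 2 digits → 17° and 32.95401′; 17 + 32.95401/60 = 17.5492335
N ⇒ keep positive
Lon: degrees = first 3 digits = 70, minutes = 9.5613; 70 + 9.5613/60 = 70.1593550
E → positive

17.549234, 70.159355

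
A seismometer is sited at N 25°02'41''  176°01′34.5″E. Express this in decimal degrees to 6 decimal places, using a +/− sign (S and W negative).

25.044722, 176.026250

φ: 25 + 2/60 + 41/3600 = 25.0447222
N → positive
Lon: 176° + 1/60 + 34.5/3600 = 176 + 0.016667 + 0.009583 = 176.0262500
E ⇒ keep positive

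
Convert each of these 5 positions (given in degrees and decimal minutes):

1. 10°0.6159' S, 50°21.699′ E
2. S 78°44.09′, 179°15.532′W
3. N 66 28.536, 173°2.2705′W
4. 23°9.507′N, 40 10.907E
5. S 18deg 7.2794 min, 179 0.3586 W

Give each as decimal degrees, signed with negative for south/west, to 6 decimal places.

Point 1:
  Lat: 0.6159′ = 0.010265°; total 10.0102650
  hemisphere S, so the sign is −
  Longitude: 50 + 21.699/60 = 50.3616500
  E → positive
Point 2:
  Latitude: 78 + 44.09/60 = 78.7348333
  hemisphere S, so the sign is −
  Lon: 15.532′ = 0.258867°; total 179.2588667
  W ⇒ negate
Point 3:
  Lat: 28.536′ = 0.475600°; total 66.4756000
  N → positive
  Lon: 2.2705′ = 0.037842°; total 173.0378417
  W ⇒ negate
Point 4:
  φ: 9.507′ = 0.158450°; total 23.1584500
  N → positive
  Lon: 40 + 10.907/60 = 40.1817833
  E ⇒ keep positive
Point 5:
  Lat: 7.2794′ = 0.121323°; total 18.1213233
  S ⇒ negate
  λ: 179 + 0.3586/60 = 179.0059767
  W → negative

1. -10.010265, 50.361650
2. -78.734833, -179.258867
3. 66.475600, -173.037842
4. 23.158450, 40.181783
5. -18.121323, -179.005977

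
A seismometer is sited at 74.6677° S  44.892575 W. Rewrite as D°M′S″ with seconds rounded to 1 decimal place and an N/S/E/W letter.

Latitude: 0.667700° → 40.06200′; 0.06200 × 60 = 3.720″
Longitude: 0.892575° → 53.55450′; 0.55450 × 60 = 33.270″

74°40′3.7″ S, 44°53′33.3″ W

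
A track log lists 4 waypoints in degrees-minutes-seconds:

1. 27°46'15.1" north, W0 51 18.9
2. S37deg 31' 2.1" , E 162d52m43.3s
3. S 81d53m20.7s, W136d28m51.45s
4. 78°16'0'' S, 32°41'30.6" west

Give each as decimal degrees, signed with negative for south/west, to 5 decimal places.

Point 1:
  Lat: 27 + 46/60 + 15.1/3600 = 27.770861
  N ⇒ keep positive
  Longitude: 51′ + 18.9″ = 51.31500′; 0 + 51.31500/60 = 0.855250
  W → negative
Point 2:
  Lat: 37° + 31/60 + 2.1/3600 = 37 + 0.516667 + 0.000583 = 37.517250
  S ⇒ negate
  Longitude: 52′ + 43.3″ = 52.72167′; 162 + 52.72167/60 = 162.878694
  E → positive
Point 3:
  φ: 81° + 53/60 + 20.7/3600 = 81 + 0.883333 + 0.005750 = 81.889083
  S → negative
  Lon: 28′ + 51.45″ = 28.85750′; 136 + 28.85750/60 = 136.480958
  W → negative
Point 4:
  Latitude: 16′ + 0″ = 16.00000′; 78 + 16.00000/60 = 78.266667
  S → negative
  λ: 32 + 41/60 + 30.6/3600 = 32.691833
  W → negative

1. 27.77086, -0.85525
2. -37.51725, 162.87869
3. -81.88908, -136.48096
4. -78.26667, -32.69183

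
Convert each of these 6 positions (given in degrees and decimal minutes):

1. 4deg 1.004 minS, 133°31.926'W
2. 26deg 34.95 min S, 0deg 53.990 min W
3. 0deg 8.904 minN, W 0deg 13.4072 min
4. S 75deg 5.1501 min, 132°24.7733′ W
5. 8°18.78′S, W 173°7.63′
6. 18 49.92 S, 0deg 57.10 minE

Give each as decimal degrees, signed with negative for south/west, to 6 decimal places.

1. -4.016733, -133.532100
2. -26.582500, -0.899833
3. 0.148400, -0.223453
4. -75.085835, -132.412888
5. -8.313000, -173.127167
6. -18.832000, 0.951667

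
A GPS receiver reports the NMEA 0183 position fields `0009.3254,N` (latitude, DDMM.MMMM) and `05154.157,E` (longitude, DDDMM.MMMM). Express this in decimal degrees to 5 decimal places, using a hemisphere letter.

0.15542° N, 51.90262° E

Lat: split at 2 digits → 00° and 9.3254′; 0 + 9.3254/60 = 0.155423
Lon: split at 3 digits → 051° and 54.157′; 51 + 54.157/60 = 51.902617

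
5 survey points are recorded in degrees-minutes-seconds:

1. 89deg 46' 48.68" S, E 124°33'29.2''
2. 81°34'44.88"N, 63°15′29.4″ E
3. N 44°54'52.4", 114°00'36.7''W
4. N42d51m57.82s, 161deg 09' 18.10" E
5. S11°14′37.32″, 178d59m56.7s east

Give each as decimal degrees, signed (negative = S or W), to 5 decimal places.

1. -89.78019, 124.55811
2. 81.57913, 63.25817
3. 44.91456, -114.01019
4. 42.86606, 161.15503
5. -11.24370, 178.99908

Point 1:
  Latitude: 89 + 46/60 + 48.68/3600 = 89.780189
  S → negative
  Longitude: 124° + 33/60 + 29.2/3600 = 124 + 0.550000 + 0.008111 = 124.558111
  E ⇒ keep positive
Point 2:
  Latitude: 81° + 34/60 + 44.88/3600 = 81 + 0.566667 + 0.012467 = 81.579133
  N ⇒ keep positive
  Longitude: 63° + 15/60 + 29.4/3600 = 63 + 0.250000 + 0.008167 = 63.258167
  E → positive
Point 3:
  Lat: 54′ + 52.4″ = 54.87333′; 44 + 54.87333/60 = 44.914556
  N ⇒ keep positive
  Lon: 0′ + 36.7″ = 0.61167′; 114 + 0.61167/60 = 114.010194
  W → negative
Point 4:
  Lat: 51′ + 57.82″ = 51.96367′; 42 + 51.96367/60 = 42.866061
  N → positive
  Longitude: 161 + 9/60 + 18.1/3600 = 161.155028
  E → positive
Point 5:
  Latitude: 14′ + 37.32″ = 14.62200′; 11 + 14.62200/60 = 11.243700
  hemisphere S, so the sign is −
  λ: 178° + 59/60 + 56.7/3600 = 178 + 0.983333 + 0.015750 = 178.999083
  E → positive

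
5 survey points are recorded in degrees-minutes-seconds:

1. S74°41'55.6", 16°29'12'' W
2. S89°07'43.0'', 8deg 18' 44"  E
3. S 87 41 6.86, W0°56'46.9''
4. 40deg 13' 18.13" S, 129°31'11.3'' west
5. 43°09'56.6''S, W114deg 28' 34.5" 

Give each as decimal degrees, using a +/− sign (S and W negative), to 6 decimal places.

Point 1:
  Lat: 41′ + 55.6″ = 41.92667′; 74 + 41.92667/60 = 74.6987778
  S ⇒ negate
  Longitude: 29′ + 12″ = 29.20000′; 16 + 29.20000/60 = 16.4866667
  W → negative
Point 2:
  Lat: 89 + 7/60 + 43/3600 = 89.1286111
  S ⇒ negate
  Lon: 8° + 18/60 + 44/3600 = 8 + 0.300000 + 0.012222 = 8.3122222
  E → positive
Point 3:
  Latitude: 87 + 41/60 + 6.86/3600 = 87.6852389
  S → negative
  λ: 56′ + 46.9″ = 56.78167′; 0 + 56.78167/60 = 0.9463611
  hemisphere W, so the sign is −
Point 4:
  Lat: 40 + 13/60 + 18.13/3600 = 40.2217028
  S → negative
  Lon: 129 + 31/60 + 11.3/3600 = 129.5198056
  hemisphere W, so the sign is −
Point 5:
  Lat: 43 + 9/60 + 56.6/3600 = 43.1657222
  S → negative
  λ: 114 + 28/60 + 34.5/3600 = 114.4762500
  W ⇒ negate

1. -74.698778, -16.486667
2. -89.128611, 8.312222
3. -87.685239, -0.946361
4. -40.221703, -129.519806
5. -43.165722, -114.476250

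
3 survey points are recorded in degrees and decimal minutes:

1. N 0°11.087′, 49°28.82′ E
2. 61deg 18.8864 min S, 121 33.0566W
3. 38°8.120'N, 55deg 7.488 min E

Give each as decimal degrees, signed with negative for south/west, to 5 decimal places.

Point 1:
  φ: 11.087′ = 0.184783°; total 0.184783
  N → positive
  λ: 28.82′ = 0.480333°; total 49.480333
  E → positive
Point 2:
  φ: 18.8864′ = 0.314773°; total 61.314773
  S ⇒ negate
  λ: 121 + 33.0566/60 = 121.550943
  W ⇒ negate
Point 3:
  φ: 38 + 8.12/60 = 38.135333
  N → positive
  Lon: 7.488′ = 0.124800°; total 55.124800
  E ⇒ keep positive

1. 0.18478, 49.48033
2. -61.31477, -121.55094
3. 38.13533, 55.12480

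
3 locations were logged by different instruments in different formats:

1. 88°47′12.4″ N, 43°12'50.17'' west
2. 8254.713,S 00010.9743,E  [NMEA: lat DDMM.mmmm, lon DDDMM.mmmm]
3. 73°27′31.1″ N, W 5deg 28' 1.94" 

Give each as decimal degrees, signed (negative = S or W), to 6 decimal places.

Point 1:
  Latitude: 88 + 47/60 + 12.4/3600 = 88.7867778
  N ⇒ keep positive
  λ: 12′ + 50.17″ = 12.83617′; 43 + 12.83617/60 = 43.2139361
  hemisphere W, so the sign is −
Point 2:
  Lat: degrees = first 2 digits = 82, minutes = 54.713; 82 + 54.713/60 = 82.9118833
  S → negative
  λ: split at 3 digits → 000° and 10.9743′; 0 + 10.9743/60 = 0.1829050
  E → positive
Point 3:
  Latitude: 73° + 27/60 + 31.1/3600 = 73 + 0.450000 + 0.008639 = 73.4586389
  N → positive
  Longitude: 5° + 28/60 + 1.94/3600 = 5 + 0.466667 + 0.000539 = 5.4672056
  W ⇒ negate

1. 88.786778, -43.213936
2. -82.911883, 0.182905
3. 73.458639, -5.467206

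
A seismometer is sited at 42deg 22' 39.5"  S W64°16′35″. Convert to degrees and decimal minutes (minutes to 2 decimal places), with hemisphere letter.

42° 22.66′ S, 64° 16.58′ W

Latitude: seconds/60 = 0.65833; minutes = 22 + 0.65833 = 22.6583
Lon: seconds/60 = 0.58333; minutes = 16 + 0.58333 = 16.5833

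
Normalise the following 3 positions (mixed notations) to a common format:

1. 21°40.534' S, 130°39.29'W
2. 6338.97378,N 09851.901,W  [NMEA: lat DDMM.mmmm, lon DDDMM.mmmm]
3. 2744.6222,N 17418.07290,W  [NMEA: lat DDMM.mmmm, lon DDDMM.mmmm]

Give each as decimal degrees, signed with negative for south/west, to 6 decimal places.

Point 1:
  Lat: 40.534′ = 0.675567°; total 21.6755667
  S → negative
  λ: 130 + 39.29/60 = 130.6548333
  hemisphere W, so the sign is −
Point 2:
  φ: degrees = first 2 digits = 63, minutes = 38.97378; 63 + 38.97378/60 = 63.6495630
  N ⇒ keep positive
  Longitude: split at 3 digits → 098° and 51.901′; 98 + 51.901/60 = 98.8650167
  hemisphere W, so the sign is −
Point 3:
  Lat: split at 2 digits → 27° and 44.6222′; 27 + 44.6222/60 = 27.7437033
  N → positive
  λ: split at 3 digits → 174° and 18.0729′; 174 + 18.0729/60 = 174.3012150
  hemisphere W, so the sign is −

1. -21.675567, -130.654833
2. 63.649563, -98.865017
3. 27.743703, -174.301215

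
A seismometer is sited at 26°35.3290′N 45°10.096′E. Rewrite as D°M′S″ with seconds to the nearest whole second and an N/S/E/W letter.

Lat: fractional minutes 0.32900 × 60 = 19.74″
λ: fractional minutes 0.09600 × 60 = 5.76″

26°35′20″ N, 45°10′6″ E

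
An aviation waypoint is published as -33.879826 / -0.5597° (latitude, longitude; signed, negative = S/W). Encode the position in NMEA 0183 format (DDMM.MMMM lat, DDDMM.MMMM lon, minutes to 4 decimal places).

Latitude is negative → S; |value| = 33.879826
Latitude: 33° + 0.879826 × 60 = 33° 52.789560′
Longitude is negative → W; |value| = 0.559700
λ: 0° + 0.559700 × 60 = 0° 33.582000′

3352.7896,S / 00033.5820,W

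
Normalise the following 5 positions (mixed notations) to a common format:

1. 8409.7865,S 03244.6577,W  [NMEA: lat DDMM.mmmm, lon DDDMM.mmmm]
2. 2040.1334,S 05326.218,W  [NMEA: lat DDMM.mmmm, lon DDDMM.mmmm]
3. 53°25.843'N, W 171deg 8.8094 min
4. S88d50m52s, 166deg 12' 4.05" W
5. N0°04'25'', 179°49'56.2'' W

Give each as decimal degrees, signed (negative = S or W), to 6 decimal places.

1. -84.163108, -32.744295
2. -20.668890, -53.436967
3. 53.430717, -171.146823
4. -88.847778, -166.201125
5. 0.073611, -179.832278

Point 1:
  Latitude: split at 2 digits → 84° and 9.7865′; 84 + 9.7865/60 = 84.1631083
  hemisphere S, so the sign is −
  Longitude: degrees = first 3 digits = 32, minutes = 44.6577; 32 + 44.6577/60 = 32.7442950
  hemisphere W, so the sign is −
Point 2:
  Lat: split at 2 digits → 20° and 40.1334′; 20 + 40.1334/60 = 20.6688900
  S ⇒ negate
  Longitude: degrees = first 3 digits = 53, minutes = 26.218; 53 + 26.218/60 = 53.4369667
  W ⇒ negate
Point 3:
  Latitude: 53 + 25.843/60 = 53.4307167
  N ⇒ keep positive
  λ: 171 + 8.8094/60 = 171.1468233
  W → negative
Point 4:
  Lat: 88 + 50/60 + 52/3600 = 88.8477778
  S ⇒ negate
  Longitude: 12′ + 4.05″ = 12.06750′; 166 + 12.06750/60 = 166.2011250
  W → negative
Point 5:
  Lat: 0 + 4/60 + 25/3600 = 0.0736111
  N → positive
  Lon: 179 + 49/60 + 56.2/3600 = 179.8322778
  W ⇒ negate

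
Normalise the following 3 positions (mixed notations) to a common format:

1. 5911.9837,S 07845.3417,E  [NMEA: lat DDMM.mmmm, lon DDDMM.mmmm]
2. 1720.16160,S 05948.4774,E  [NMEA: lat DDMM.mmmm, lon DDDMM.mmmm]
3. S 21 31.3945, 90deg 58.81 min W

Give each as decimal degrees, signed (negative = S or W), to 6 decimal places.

Point 1:
  Latitude: degrees = first 2 digits = 59, minutes = 11.9837; 59 + 11.9837/60 = 59.1997283
  S → negative
  Longitude: degrees = first 3 digits = 78, minutes = 45.3417; 78 + 45.3417/60 = 78.7556950
  E ⇒ keep positive
Point 2:
  Latitude: split at 2 digits → 17° and 20.1616′; 17 + 20.1616/60 = 17.3360267
  hemisphere S, so the sign is −
  λ: split at 3 digits → 059° and 48.4774′; 59 + 48.4774/60 = 59.8079567
  E → positive
Point 3:
  Latitude: 21 + 31.3945/60 = 21.5232417
  hemisphere S, so the sign is −
  Longitude: 90 + 58.81/60 = 90.9801667
  W → negative

1. -59.199728, 78.755695
2. -17.336027, 59.807957
3. -21.523242, -90.980167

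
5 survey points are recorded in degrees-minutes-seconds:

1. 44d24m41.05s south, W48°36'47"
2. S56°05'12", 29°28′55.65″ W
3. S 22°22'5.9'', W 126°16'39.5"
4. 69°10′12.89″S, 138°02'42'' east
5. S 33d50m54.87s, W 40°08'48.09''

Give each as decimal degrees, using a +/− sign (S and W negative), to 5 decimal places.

1. -44.41140, -48.61306
2. -56.08667, -29.48213
3. -22.36831, -126.27764
4. -69.17025, 138.04500
5. -33.84858, -40.14669

Point 1:
  φ: 44° + 24/60 + 41.05/3600 = 44 + 0.400000 + 0.011403 = 44.411403
  hemisphere S, so the sign is −
  Longitude: 48° + 36/60 + 47/3600 = 48 + 0.600000 + 0.013056 = 48.613056
  W → negative
Point 2:
  φ: 56° + 5/60 + 12/3600 = 56 + 0.083333 + 0.003333 = 56.086667
  hemisphere S, so the sign is −
  Longitude: 29° + 28/60 + 55.65/3600 = 29 + 0.466667 + 0.015458 = 29.482125
  W ⇒ negate
Point 3:
  φ: 22° + 22/60 + 5.9/3600 = 22 + 0.366667 + 0.001639 = 22.368306
  S → negative
  Lon: 126 + 16/60 + 39.5/3600 = 126.277639
  W → negative
Point 4:
  Lat: 69 + 10/60 + 12.89/3600 = 69.170247
  S → negative
  Longitude: 2′ + 42″ = 2.70000′; 138 + 2.70000/60 = 138.045000
  E ⇒ keep positive
Point 5:
  Lat: 50′ + 54.87″ = 50.91450′; 33 + 50.91450/60 = 33.848575
  hemisphere S, so the sign is −
  λ: 40 + 8/60 + 48.09/3600 = 40.146692
  W ⇒ negate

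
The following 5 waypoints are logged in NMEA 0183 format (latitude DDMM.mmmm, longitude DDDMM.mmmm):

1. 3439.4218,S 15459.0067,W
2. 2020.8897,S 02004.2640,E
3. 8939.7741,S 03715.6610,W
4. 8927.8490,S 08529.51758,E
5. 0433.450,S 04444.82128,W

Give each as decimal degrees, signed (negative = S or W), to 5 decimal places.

1. -34.65703, -154.98345
2. -20.34816, 20.07107
3. -89.66290, -37.26102
4. -89.46415, 85.49196
5. -4.55750, -44.74702

Point 1:
  φ: degrees = first 2 digits = 34, minutes = 39.4218; 34 + 39.4218/60 = 34.657030
  S → negative
  λ: split at 3 digits → 154° and 59.0067′; 154 + 59.0067/60 = 154.983445
  W ⇒ negate
Point 2:
  Latitude: degrees = first 2 digits = 20, minutes = 20.8897; 20 + 20.8897/60 = 20.348162
  S → negative
  Lon: split at 3 digits → 020° and 4.264′; 20 + 4.264/60 = 20.071067
  E → positive
Point 3:
  Latitude: split at 2 digits → 89° and 39.7741′; 89 + 39.7741/60 = 89.662902
  hemisphere S, so the sign is −
  Longitude: split at 3 digits → 037° and 15.661′; 37 + 15.661/60 = 37.261017
  hemisphere W, so the sign is −
Point 4:
  Latitude: split at 2 digits → 89° and 27.849′; 89 + 27.849/60 = 89.464150
  S ⇒ negate
  Longitude: degrees = first 3 digits = 85, minutes = 29.51758; 85 + 29.51758/60 = 85.491960
  E ⇒ keep positive
Point 5:
  Lat: degrees = first 2 digits = 4, minutes = 33.45; 4 + 33.45/60 = 4.557500
  hemisphere S, so the sign is −
  Longitude: split at 3 digits → 044° and 44.82128′; 44 + 44.82128/60 = 44.747021
  W ⇒ negate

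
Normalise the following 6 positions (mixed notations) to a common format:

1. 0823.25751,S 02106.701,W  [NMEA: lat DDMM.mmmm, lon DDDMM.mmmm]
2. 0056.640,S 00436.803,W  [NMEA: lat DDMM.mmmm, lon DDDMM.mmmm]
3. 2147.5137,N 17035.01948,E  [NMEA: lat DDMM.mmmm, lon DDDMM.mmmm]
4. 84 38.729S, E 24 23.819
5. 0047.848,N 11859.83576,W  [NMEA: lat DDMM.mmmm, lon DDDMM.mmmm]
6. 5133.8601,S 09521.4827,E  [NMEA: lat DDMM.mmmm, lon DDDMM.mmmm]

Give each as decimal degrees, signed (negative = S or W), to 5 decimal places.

Point 1:
  φ: split at 2 digits → 08° and 23.25751′; 8 + 23.25751/60 = 8.387625
  S ⇒ negate
  λ: split at 3 digits → 021° and 6.701′; 21 + 6.701/60 = 21.111683
  hemisphere W, so the sign is −
Point 2:
  Lat: split at 2 digits → 00° and 56.64′; 0 + 56.64/60 = 0.944000
  S → negative
  λ: degrees = first 3 digits = 4, minutes = 36.803; 4 + 36.803/60 = 4.613383
  hemisphere W, so the sign is −
Point 3:
  φ: split at 2 digits → 21° and 47.5137′; 21 + 47.5137/60 = 21.791895
  N ⇒ keep positive
  λ: split at 3 digits → 170° and 35.01948′; 170 + 35.01948/60 = 170.583658
  E ⇒ keep positive
Point 4:
  Latitude: 38.729′ = 0.645483°; total 84.645483
  S ⇒ negate
  λ: 24 + 23.819/60 = 24.396983
  E → positive
Point 5:
  Lat: degrees = first 2 digits = 0, minutes = 47.848; 0 + 47.848/60 = 0.797467
  N ⇒ keep positive
  Lon: split at 3 digits → 118° and 59.83576′; 118 + 59.83576/60 = 118.997263
  W ⇒ negate
Point 6:
  φ: degrees = first 2 digits = 51, minutes = 33.8601; 51 + 33.8601/60 = 51.564335
  hemisphere S, so the sign is −
  λ: split at 3 digits → 095° and 21.4827′; 95 + 21.4827/60 = 95.358045
  E ⇒ keep positive

1. -8.38763, -21.11168
2. -0.94400, -4.61338
3. 21.79190, 170.58366
4. -84.64548, 24.39698
5. 0.79747, -118.99726
6. -51.56434, 95.35805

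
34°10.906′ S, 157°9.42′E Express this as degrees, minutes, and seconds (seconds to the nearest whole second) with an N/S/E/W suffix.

34°10′54″ S, 157°09′25″ E

Latitude: 10.90600′ → 10′ and 0.90600 × 60 = 54.36″
λ: 9.42000′ → 9′ and 0.42000 × 60 = 25.20″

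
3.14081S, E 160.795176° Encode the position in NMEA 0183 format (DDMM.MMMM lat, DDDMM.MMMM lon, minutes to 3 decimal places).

0308.449,S / 16047.711,E

Lat: minutes = (3.140810 − 3) × 60 = 8.44860
Longitude: fractional part 0.795176 → 47.71056 minutes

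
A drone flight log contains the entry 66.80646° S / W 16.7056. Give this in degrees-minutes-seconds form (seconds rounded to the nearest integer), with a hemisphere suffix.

66°48′23″ S, 16°42′20″ W

Latitude: whole degrees 66; 48.38760′ → 48′ and 23.26″
Lon: 0.705600 × 60 = 42.33600′ → 42′, remainder × 60 = 20.16″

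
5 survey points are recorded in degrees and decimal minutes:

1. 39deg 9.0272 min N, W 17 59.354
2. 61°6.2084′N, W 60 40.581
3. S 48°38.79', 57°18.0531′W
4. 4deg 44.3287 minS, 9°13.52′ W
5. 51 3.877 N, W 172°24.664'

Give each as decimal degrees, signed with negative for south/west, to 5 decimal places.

Point 1:
  φ: 39 + 9.0272/60 = 39.150453
  N ⇒ keep positive
  λ: 59.354′ = 0.989233°; total 17.989233
  W → negative
Point 2:
  Lat: 6.2084′ = 0.103473°; total 61.103473
  N → positive
  λ: 60 + 40.581/60 = 60.676350
  hemisphere W, so the sign is −
Point 3:
  φ: 38.79′ = 0.646500°; total 48.646500
  S ⇒ negate
  Longitude: 57 + 18.0531/60 = 57.300885
  hemisphere W, so the sign is −
Point 4:
  Lat: 4 + 44.3287/60 = 4.738812
  S ⇒ negate
  λ: 13.52′ = 0.225333°; total 9.225333
  W → negative
Point 5:
  Latitude: 51 + 3.877/60 = 51.064617
  N ⇒ keep positive
  Longitude: 24.664′ = 0.411067°; total 172.411067
  W ⇒ negate

1. 39.15045, -17.98923
2. 61.10347, -60.67635
3. -48.64650, -57.30089
4. -4.73881, -9.22533
5. 51.06462, -172.41107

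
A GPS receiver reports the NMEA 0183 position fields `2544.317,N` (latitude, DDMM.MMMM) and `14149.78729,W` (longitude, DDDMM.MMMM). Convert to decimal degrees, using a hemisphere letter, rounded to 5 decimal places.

Latitude: degrees = first 2 digits = 25, minutes = 44.317; 25 + 44.317/60 = 25.738617
λ: degrees = first 3 digits = 141, minutes = 49.78729; 141 + 49.78729/60 = 141.829788

25.73862° N, 141.82979° W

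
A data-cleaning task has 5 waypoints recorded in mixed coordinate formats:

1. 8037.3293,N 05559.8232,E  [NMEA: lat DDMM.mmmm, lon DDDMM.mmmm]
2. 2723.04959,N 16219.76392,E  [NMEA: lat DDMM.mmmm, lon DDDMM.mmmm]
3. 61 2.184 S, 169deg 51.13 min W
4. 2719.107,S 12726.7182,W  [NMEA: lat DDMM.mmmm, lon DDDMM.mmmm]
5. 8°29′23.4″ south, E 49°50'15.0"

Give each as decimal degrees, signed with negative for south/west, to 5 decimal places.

1. 80.62216, 55.99705
2. 27.38416, 162.32940
3. -61.03640, -169.85217
4. -27.31845, -127.44530
5. -8.48983, 49.83750

Point 1:
  Latitude: split at 2 digits → 80° and 37.3293′; 80 + 37.3293/60 = 80.622155
  N ⇒ keep positive
  Lon: split at 3 digits → 055° and 59.8232′; 55 + 59.8232/60 = 55.997053
  E ⇒ keep positive
Point 2:
  φ: split at 2 digits → 27° and 23.04959′; 27 + 23.04959/60 = 27.384160
  N → positive
  Longitude: split at 3 digits → 162° and 19.76392′; 162 + 19.76392/60 = 162.329399
  E ⇒ keep positive
Point 3:
  φ: 61 + 2.184/60 = 61.036400
  hemisphere S, so the sign is −
  Lon: 169 + 51.13/60 = 169.852167
  W → negative
Point 4:
  φ: degrees = first 2 digits = 27, minutes = 19.107; 27 + 19.107/60 = 27.318450
  hemisphere S, so the sign is −
  λ: degrees = first 3 digits = 127, minutes = 26.7182; 127 + 26.7182/60 = 127.445303
  W ⇒ negate
Point 5:
  φ: 29′ + 23.4″ = 29.39000′; 8 + 29.39000/60 = 8.489833
  S ⇒ negate
  Longitude: 50′ + 15″ = 50.25000′; 49 + 50.25000/60 = 49.837500
  E ⇒ keep positive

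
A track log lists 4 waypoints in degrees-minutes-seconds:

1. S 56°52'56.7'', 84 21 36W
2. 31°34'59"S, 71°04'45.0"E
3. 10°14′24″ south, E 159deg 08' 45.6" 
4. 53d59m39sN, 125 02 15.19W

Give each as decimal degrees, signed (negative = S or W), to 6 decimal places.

Point 1:
  Lat: 56° + 52/60 + 56.7/3600 = 56 + 0.866667 + 0.015750 = 56.8824167
  S → negative
  Longitude: 84 + 21/60 + 36/3600 = 84.3600000
  W ⇒ negate
Point 2:
  Latitude: 31 + 34/60 + 59/3600 = 31.5830556
  hemisphere S, so the sign is −
  λ: 71 + 4/60 + 45/3600 = 71.0791667
  E ⇒ keep positive
Point 3:
  φ: 10° + 14/60 + 24/3600 = 10 + 0.233333 + 0.006667 = 10.2400000
  S → negative
  Longitude: 159° + 8/60 + 45.6/3600 = 159 + 0.133333 + 0.012667 = 159.1460000
  E → positive
Point 4:
  Latitude: 53° + 59/60 + 39/3600 = 53 + 0.983333 + 0.010833 = 53.9941667
  N ⇒ keep positive
  Longitude: 125 + 2/60 + 15.19/3600 = 125.0375528
  hemisphere W, so the sign is −

1. -56.882417, -84.360000
2. -31.583056, 71.079167
3. -10.240000, 159.146000
4. 53.994167, -125.037553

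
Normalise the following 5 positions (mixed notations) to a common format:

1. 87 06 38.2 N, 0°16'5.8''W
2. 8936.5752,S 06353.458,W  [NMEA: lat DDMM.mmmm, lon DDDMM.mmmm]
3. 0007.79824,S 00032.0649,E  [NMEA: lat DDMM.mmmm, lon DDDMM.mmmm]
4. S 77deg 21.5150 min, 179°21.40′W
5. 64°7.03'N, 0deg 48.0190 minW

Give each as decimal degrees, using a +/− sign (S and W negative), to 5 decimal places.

Point 1:
  Latitude: 87° + 6/60 + 38.2/3600 = 87 + 0.100000 + 0.010611 = 87.110611
  N → positive
  Lon: 0° + 16/60 + 5.8/3600 = 0 + 0.266667 + 0.001611 = 0.268278
  hemisphere W, so the sign is −
Point 2:
  Lat: degrees = first 2 digits = 89, minutes = 36.5752; 89 + 36.5752/60 = 89.609587
  hemisphere S, so the sign is −
  Lon: degrees = first 3 digits = 63, minutes = 53.458; 63 + 53.458/60 = 63.890967
  W → negative
Point 3:
  Lat: split at 2 digits → 00° and 7.79824′; 0 + 7.79824/60 = 0.129971
  hemisphere S, so the sign is −
  Lon: split at 3 digits → 000° and 32.0649′; 0 + 32.0649/60 = 0.534415
  E ⇒ keep positive
Point 4:
  Lat: 21.515′ = 0.358583°; total 77.358583
  hemisphere S, so the sign is −
  Longitude: 21.4′ = 0.356667°; total 179.356667
  hemisphere W, so the sign is −
Point 5:
  Lat: 64 + 7.03/60 = 64.117167
  N ⇒ keep positive
  λ: 0 + 48.019/60 = 0.800317
  W → negative

1. 87.11061, -0.26828
2. -89.60959, -63.89097
3. -0.12997, 0.53442
4. -77.35858, -179.35667
5. 64.11717, -0.80032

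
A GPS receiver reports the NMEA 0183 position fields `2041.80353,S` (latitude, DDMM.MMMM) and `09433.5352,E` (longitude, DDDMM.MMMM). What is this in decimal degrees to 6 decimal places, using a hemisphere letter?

Latitude: degrees = first 2 digits = 20, minutes = 41.80353; 20 + 41.80353/60 = 20.6967255
Longitude: degrees = first 3 digits = 94, minutes = 33.5352; 94 + 33.5352/60 = 94.5589200

20.696726° S, 94.558920° E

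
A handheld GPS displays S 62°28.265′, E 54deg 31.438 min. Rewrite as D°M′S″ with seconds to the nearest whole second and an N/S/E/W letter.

62°28′16″ S, 54°31′26″ E

φ: fractional minutes 0.26500 × 60 = 15.90″
Lon: fractional minutes 0.43800 × 60 = 26.28″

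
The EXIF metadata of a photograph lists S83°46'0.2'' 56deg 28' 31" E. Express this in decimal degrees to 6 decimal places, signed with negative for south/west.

φ: 46′ + 0.2″ = 46.00333′; 83 + 46.00333/60 = 83.7667222
hemisphere S, so the sign is −
Longitude: 56° + 28/60 + 31/3600 = 56 + 0.466667 + 0.008611 = 56.4752778
E → positive

-83.766722, 56.475278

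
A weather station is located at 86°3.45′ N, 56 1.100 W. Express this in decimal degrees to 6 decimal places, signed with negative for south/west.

Latitude: 86 + 3.45/60 = 86.0575000
N → positive
Lon: 56 + 1.1/60 = 56.0183333
W ⇒ negate

86.057500, -56.018333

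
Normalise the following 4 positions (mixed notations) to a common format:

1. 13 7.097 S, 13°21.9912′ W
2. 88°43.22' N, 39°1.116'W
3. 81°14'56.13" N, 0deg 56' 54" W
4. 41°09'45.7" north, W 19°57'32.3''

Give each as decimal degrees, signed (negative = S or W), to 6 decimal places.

1. -13.118283, -13.366520
2. 88.720333, -39.018600
3. 81.248925, -0.948333
4. 41.162694, -19.958972

Point 1:
  φ: 13 + 7.097/60 = 13.1182833
  hemisphere S, so the sign is −
  Lon: 21.9912′ = 0.366520°; total 13.3665200
  W ⇒ negate
Point 2:
  Latitude: 43.22′ = 0.720333°; total 88.7203333
  N ⇒ keep positive
  λ: 39 + 1.116/60 = 39.0186000
  W → negative
Point 3:
  Latitude: 14′ + 56.13″ = 14.93550′; 81 + 14.93550/60 = 81.2489250
  N ⇒ keep positive
  Lon: 0° + 56/60 + 54/3600 = 0 + 0.933333 + 0.015000 = 0.9483333
  W → negative
Point 4:
  Latitude: 9′ + 45.7″ = 9.76167′; 41 + 9.76167/60 = 41.1626944
  N → positive
  Lon: 57′ + 32.3″ = 57.53833′; 19 + 57.53833/60 = 19.9589722
  hemisphere W, so the sign is −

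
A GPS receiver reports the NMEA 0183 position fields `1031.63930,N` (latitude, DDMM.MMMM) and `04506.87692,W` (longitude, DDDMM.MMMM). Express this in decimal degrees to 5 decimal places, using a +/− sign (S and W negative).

Latitude: degrees = first 2 digits = 10, minutes = 31.6393; 10 + 31.6393/60 = 10.527322
N ⇒ keep positive
Longitude: split at 3 digits → 045° and 6.87692′; 45 + 6.87692/60 = 45.114615
hemisphere W, so the sign is −

10.52732, -45.11462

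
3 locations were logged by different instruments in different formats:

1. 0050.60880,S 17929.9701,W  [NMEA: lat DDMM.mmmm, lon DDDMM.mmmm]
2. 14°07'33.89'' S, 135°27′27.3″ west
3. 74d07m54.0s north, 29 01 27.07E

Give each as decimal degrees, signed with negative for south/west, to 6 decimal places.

Point 1:
  Lat: degrees = first 2 digits = 0, minutes = 50.6088; 0 + 50.6088/60 = 0.8434800
  hemisphere S, so the sign is −
  λ: degrees = first 3 digits = 179, minutes = 29.9701; 179 + 29.9701/60 = 179.4995017
  W → negative
Point 2:
  Lat: 14° + 7/60 + 33.89/3600 = 14 + 0.116667 + 0.009414 = 14.1260806
  S → negative
  Longitude: 135° + 27/60 + 27.3/3600 = 135 + 0.450000 + 0.007583 = 135.4575833
  hemisphere W, so the sign is −
Point 3:
  φ: 74 + 7/60 + 54/3600 = 74.1316667
  N ⇒ keep positive
  Lon: 29° + 1/60 + 27.07/3600 = 29 + 0.016667 + 0.007519 = 29.0241861
  E → positive

1. -0.843480, -179.499502
2. -14.126081, -135.457583
3. 74.131667, 29.024186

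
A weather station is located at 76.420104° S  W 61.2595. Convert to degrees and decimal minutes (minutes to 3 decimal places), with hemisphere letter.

76° 25.206′ S, 61° 15.570′ W

Lat: minutes = (76.420104 − 76) × 60 = 25.20624
Lon: minutes = (61.259500 − 61) × 60 = 15.57000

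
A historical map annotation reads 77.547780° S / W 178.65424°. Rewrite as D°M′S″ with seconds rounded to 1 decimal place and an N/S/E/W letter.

Latitude: whole degrees 77; 32.86680′ → 32′ and 52.008″
Longitude: 0.654240 × 60 = 39.25440′ → 39′, remainder × 60 = 15.264″

77°32′52.0″ S, 178°39′15.3″ W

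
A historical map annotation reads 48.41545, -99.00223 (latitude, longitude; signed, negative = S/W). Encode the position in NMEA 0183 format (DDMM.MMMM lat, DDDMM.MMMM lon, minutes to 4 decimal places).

φ: fractional part 0.415450 → 24.927000 minutes
Longitude is negative → W; |value| = 99.002230
Longitude: minutes = (99.002230 − 99) × 60 = 0.133800

4824.9270,N / 09900.1338,W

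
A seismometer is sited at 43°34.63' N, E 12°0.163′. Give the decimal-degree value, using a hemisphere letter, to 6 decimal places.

43.577167° N, 12.002717° E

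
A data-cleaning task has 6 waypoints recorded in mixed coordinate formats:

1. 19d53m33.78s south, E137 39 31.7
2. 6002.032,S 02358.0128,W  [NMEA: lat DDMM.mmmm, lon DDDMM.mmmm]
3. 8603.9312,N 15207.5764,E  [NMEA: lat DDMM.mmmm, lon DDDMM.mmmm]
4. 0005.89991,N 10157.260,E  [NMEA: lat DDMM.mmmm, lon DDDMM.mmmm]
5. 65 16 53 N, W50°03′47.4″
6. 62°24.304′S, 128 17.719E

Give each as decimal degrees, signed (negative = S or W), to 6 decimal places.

1. -19.892717, 137.658806
2. -60.033867, -23.966880
3. 86.065520, 152.126273
4. 0.098332, 101.954333
5. 65.281389, -50.063167
6. -62.405067, 128.295317

Point 1:
  φ: 53′ + 33.78″ = 53.56300′; 19 + 53.56300/60 = 19.8927167
  hemisphere S, so the sign is −
  λ: 137° + 39/60 + 31.7/3600 = 137 + 0.650000 + 0.008806 = 137.6588056
  E → positive
Point 2:
  φ: degrees = first 2 digits = 60, minutes = 2.032; 60 + 2.032/60 = 60.0338667
  hemisphere S, so the sign is −
  Longitude: degrees = first 3 digits = 23, minutes = 58.0128; 23 + 58.0128/60 = 23.9668800
  W → negative
Point 3:
  Lat: degrees = first 2 digits = 86, minutes = 3.9312; 86 + 3.9312/60 = 86.0655200
  N → positive
  Lon: degrees = first 3 digits = 152, minutes = 7.5764; 152 + 7.5764/60 = 152.1262733
  E ⇒ keep positive
Point 4:
  Latitude: split at 2 digits → 00° and 5.89991′; 0 + 5.89991/60 = 0.0983318
  N → positive
  Longitude: degrees = first 3 digits = 101, minutes = 57.26; 101 + 57.26/60 = 101.9543333
  E → positive
Point 5:
  Latitude: 65° + 16/60 + 53/3600 = 65 + 0.266667 + 0.014722 = 65.2813889
  N ⇒ keep positive
  Longitude: 50 + 3/60 + 47.4/3600 = 50.0631667
  W ⇒ negate
Point 6:
  Latitude: 62 + 24.304/60 = 62.4050667
  S ⇒ negate
  Lon: 17.719′ = 0.295317°; total 128.2953167
  E ⇒ keep positive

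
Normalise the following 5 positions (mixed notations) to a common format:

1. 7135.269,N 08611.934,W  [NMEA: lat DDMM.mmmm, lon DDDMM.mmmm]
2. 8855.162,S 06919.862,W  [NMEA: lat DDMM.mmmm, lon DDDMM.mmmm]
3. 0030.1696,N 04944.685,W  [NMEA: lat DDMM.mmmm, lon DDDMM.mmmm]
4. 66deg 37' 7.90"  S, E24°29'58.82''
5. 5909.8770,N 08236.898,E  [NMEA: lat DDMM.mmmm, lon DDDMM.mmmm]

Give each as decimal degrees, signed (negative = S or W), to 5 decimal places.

1. 71.58782, -86.19890
2. -88.91937, -69.33103
3. 0.50283, -49.74475
4. -66.61886, 24.49967
5. 59.16462, 82.61497

Point 1:
  φ: degrees = first 2 digits = 71, minutes = 35.269; 71 + 35.269/60 = 71.587817
  N ⇒ keep positive
  λ: split at 3 digits → 086° and 11.934′; 86 + 11.934/60 = 86.198900
  W ⇒ negate
Point 2:
  Latitude: degrees = first 2 digits = 88, minutes = 55.162; 88 + 55.162/60 = 88.919367
  S → negative
  Longitude: split at 3 digits → 069° and 19.862′; 69 + 19.862/60 = 69.331033
  W → negative
Point 3:
  Lat: split at 2 digits → 00° and 30.1696′; 0 + 30.1696/60 = 0.502827
  N → positive
  Lon: degrees = first 3 digits = 49, minutes = 44.685; 49 + 44.685/60 = 49.744750
  W ⇒ negate
Point 4:
  Lat: 66° + 37/60 + 7.9/3600 = 66 + 0.616667 + 0.002194 = 66.618861
  S → negative
  Lon: 24° + 29/60 + 58.82/3600 = 24 + 0.483333 + 0.016339 = 24.499672
  E ⇒ keep positive
Point 5:
  Lat: degrees = first 2 digits = 59, minutes = 9.877; 59 + 9.877/60 = 59.164617
  N ⇒ keep positive
  Longitude: degrees = first 3 digits = 82, minutes = 36.898; 82 + 36.898/60 = 82.614967
  E → positive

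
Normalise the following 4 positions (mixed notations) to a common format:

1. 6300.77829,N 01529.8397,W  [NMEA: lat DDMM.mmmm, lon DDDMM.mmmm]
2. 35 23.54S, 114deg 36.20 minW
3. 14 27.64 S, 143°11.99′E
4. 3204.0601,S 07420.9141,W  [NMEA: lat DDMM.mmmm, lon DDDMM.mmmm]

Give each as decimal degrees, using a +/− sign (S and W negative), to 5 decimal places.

1. 63.01297, -15.49733
2. -35.39233, -114.60333
3. -14.46067, 143.19983
4. -32.06767, -74.34857

Point 1:
  φ: degrees = first 2 digits = 63, minutes = 0.77829; 63 + 0.77829/60 = 63.012972
  N ⇒ keep positive
  Longitude: degrees = first 3 digits = 15, minutes = 29.8397; 15 + 29.8397/60 = 15.497328
  W ⇒ negate
Point 2:
  Latitude: 23.54′ = 0.392333°; total 35.392333
  hemisphere S, so the sign is −
  Lon: 114 + 36.2/60 = 114.603333
  W → negative
Point 3:
  Lat: 27.64′ = 0.460667°; total 14.460667
  hemisphere S, so the sign is −
  Longitude: 11.99′ = 0.199833°; total 143.199833
  E ⇒ keep positive
Point 4:
  Lat: degrees = first 2 digits = 32, minutes = 4.0601; 32 + 4.0601/60 = 32.067668
  S → negative
  Lon: split at 3 digits → 074° and 20.9141′; 74 + 20.9141/60 = 74.348568
  hemisphere W, so the sign is −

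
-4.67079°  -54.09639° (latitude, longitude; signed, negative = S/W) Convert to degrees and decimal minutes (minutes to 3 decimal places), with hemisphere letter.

4° 40.247′ S, 54° 5.783′ W

Latitude is negative → S; |value| = 4.670790
Latitude: fractional part 0.670790 → 40.24740 minutes
Longitude is negative → W; |value| = 54.096390
Longitude: 54° + 0.096390 × 60 = 54° 5.78340′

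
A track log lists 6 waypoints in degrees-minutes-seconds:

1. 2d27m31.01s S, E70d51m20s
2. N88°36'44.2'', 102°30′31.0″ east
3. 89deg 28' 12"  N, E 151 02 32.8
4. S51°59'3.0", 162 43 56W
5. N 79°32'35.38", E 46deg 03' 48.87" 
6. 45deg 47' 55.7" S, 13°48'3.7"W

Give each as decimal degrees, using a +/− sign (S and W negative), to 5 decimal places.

Point 1:
  Latitude: 27′ + 31.01″ = 27.51683′; 2 + 27.51683/60 = 2.458614
  hemisphere S, so the sign is −
  Longitude: 70° + 51/60 + 20/3600 = 70 + 0.850000 + 0.005556 = 70.855556
  E → positive
Point 2:
  Lat: 36′ + 44.2″ = 36.73667′; 88 + 36.73667/60 = 88.612278
  N → positive
  Longitude: 30′ + 31″ = 30.51667′; 102 + 30.51667/60 = 102.508611
  E → positive
Point 3:
  Latitude: 28′ + 12″ = 28.20000′; 89 + 28.20000/60 = 89.470000
  N ⇒ keep positive
  Longitude: 2′ + 32.8″ = 2.54667′; 151 + 2.54667/60 = 151.042444
  E → positive
Point 4:
  φ: 51° + 59/60 + 3/3600 = 51 + 0.983333 + 0.000833 = 51.984167
  S → negative
  Lon: 162° + 43/60 + 56/3600 = 162 + 0.716667 + 0.015556 = 162.732222
  hemisphere W, so the sign is −
Point 5:
  Latitude: 79° + 32/60 + 35.38/3600 = 79 + 0.533333 + 0.009828 = 79.543161
  N ⇒ keep positive
  Longitude: 3′ + 48.87″ = 3.81450′; 46 + 3.81450/60 = 46.063575
  E → positive
Point 6:
  Lat: 45 + 47/60 + 55.7/3600 = 45.798806
  S → negative
  Longitude: 48′ + 3.7″ = 48.06167′; 13 + 48.06167/60 = 13.801028
  W ⇒ negate

1. -2.45861, 70.85556
2. 88.61228, 102.50861
3. 89.47000, 151.04244
4. -51.98417, -162.73222
5. 79.54316, 46.06358
6. -45.79881, -13.80103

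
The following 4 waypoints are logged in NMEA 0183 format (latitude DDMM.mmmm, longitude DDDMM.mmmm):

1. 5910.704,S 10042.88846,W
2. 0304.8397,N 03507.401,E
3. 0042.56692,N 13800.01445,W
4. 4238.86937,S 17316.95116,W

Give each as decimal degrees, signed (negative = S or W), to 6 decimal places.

Point 1:
  φ: split at 2 digits → 59° and 10.704′; 59 + 10.704/60 = 59.1784000
  hemisphere S, so the sign is −
  λ: degrees = first 3 digits = 100, minutes = 42.88846; 100 + 42.88846/60 = 100.7148077
  W → negative
Point 2:
  Latitude: split at 2 digits → 03° and 4.8397′; 3 + 4.8397/60 = 3.0806617
  N → positive
  Lon: split at 3 digits → 035° and 7.401′; 35 + 7.401/60 = 35.1233500
  E → positive
Point 3:
  Lat: split at 2 digits → 00° and 42.56692′; 0 + 42.56692/60 = 0.7094487
  N → positive
  Longitude: degrees = first 3 digits = 138, minutes = 0.01445; 138 + 0.01445/60 = 138.0002408
  W ⇒ negate
Point 4:
  φ: degrees = first 2 digits = 42, minutes = 38.86937; 42 + 38.86937/60 = 42.6478228
  hemisphere S, so the sign is −
  λ: split at 3 digits → 173° and 16.95116′; 173 + 16.95116/60 = 173.2825193
  W → negative

1. -59.178400, -100.714808
2. 3.080662, 35.123350
3. 0.709449, -138.000241
4. -42.647823, -173.282519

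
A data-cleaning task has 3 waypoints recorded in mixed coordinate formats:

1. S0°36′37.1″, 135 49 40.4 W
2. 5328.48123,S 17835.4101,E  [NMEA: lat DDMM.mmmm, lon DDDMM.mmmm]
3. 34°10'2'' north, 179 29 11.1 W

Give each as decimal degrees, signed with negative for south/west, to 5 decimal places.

1. -0.61031, -135.82789
2. -53.47469, 178.59017
3. 34.16722, -179.48642

Point 1:
  Latitude: 0 + 36/60 + 37.1/3600 = 0.610306
  S → negative
  λ: 135° + 49/60 + 40.4/3600 = 135 + 0.816667 + 0.011222 = 135.827889
  hemisphere W, so the sign is −
Point 2:
  Lat: degrees = first 2 digits = 53, minutes = 28.48123; 53 + 28.48123/60 = 53.474687
  S ⇒ negate
  λ: split at 3 digits → 178° and 35.4101′; 178 + 35.4101/60 = 178.590168
  E → positive
Point 3:
  Latitude: 10′ + 2″ = 10.03333′; 34 + 10.03333/60 = 34.167222
  N → positive
  Lon: 29′ + 11.1″ = 29.18500′; 179 + 29.18500/60 = 179.486417
  W ⇒ negate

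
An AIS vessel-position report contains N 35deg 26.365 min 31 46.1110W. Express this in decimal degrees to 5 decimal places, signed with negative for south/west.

φ: 35 + 26.365/60 = 35.439417
N ⇒ keep positive
λ: 46.111′ = 0.768517°; total 31.768517
hemisphere W, so the sign is −

35.43942, -31.76852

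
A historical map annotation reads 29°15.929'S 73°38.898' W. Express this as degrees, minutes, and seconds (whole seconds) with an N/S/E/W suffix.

Latitude: 15.92900′ → 15′ and 0.92900 × 60 = 55.74″
λ: fractional minutes 0.89800 × 60 = 53.88″

29°15′56″ S, 73°38′54″ W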